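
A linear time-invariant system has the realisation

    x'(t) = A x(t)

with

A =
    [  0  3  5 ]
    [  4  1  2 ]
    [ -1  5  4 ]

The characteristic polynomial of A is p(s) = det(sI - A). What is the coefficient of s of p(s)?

Expand det(sI - A) for the 3×3 matrix.
p(s) = s^3 - 5s^2 - 13s - 51.
(Check: constant term = det(-A) = (-1)^3 det A = -51; coefficient of s^2 = -tr A = -5.)
The coefficient of s is -13.

-13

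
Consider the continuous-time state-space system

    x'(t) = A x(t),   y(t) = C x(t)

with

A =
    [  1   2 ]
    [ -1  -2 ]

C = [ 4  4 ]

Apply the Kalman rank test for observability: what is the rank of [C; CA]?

CA = [[0, 0]]
Observability matrix O = [C; CA] = [[4, 4], [0, 0]]
Every row of O is a scalar multiple of row 1 = [4, 4] (multipliers 1, 0), so the rows span a one-dimensional space.
O ≠ 0, hence rank(O) = 1.
rank(O) = 1 < n = 2, so the pair (A, C) is not completely observable.

1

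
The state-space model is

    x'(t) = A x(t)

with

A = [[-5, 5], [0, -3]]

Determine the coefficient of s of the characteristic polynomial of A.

8

For a 2×2 matrix, det(sI - A) = s^2 - (tr A)s + det A.
tr A = -8, det A = 15.
So p(s) = s^2 + 8s + 15.
The coefficient of s is 8.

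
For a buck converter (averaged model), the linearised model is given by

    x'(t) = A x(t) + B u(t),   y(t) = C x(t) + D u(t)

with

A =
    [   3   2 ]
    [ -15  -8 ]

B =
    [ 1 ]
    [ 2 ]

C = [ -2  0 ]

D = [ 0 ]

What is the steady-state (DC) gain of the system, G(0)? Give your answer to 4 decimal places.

-4.0000

G(0) = C(-A)^{-1}B + D = -C A^{-1} B + D.
det A = 6, so A^{-1} = (1/6)·adj(A) = [[-4/3, -1/3], [5/2, 1/2]]
A^{-1} B = [-2, 7/2]^T
C A^{-1} B = 4
G(0) = D - C A^{-1} B = 0 - (4) = -4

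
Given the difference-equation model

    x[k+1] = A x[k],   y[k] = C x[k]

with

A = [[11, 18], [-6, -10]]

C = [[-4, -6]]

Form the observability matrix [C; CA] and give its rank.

CA = [[-8, -12]]
Observability matrix O = [C; CA] = [[-4, -6], [-8, -12]]
Every row of O is a scalar multiple of row 1 = [-4, -6] (multipliers 1, 2), so the rows span a one-dimensional space.
O ≠ 0, hence rank(O) = 1.
rank(O) = 1 < n = 2, so the pair (A, C) is not completely observable.

1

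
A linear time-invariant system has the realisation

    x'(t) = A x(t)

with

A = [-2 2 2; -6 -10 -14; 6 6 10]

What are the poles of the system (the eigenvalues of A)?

det(sI - A) = s^3 - (tr A)s^2 + (M11 + M22 + M33)s - det A, where Mii is the 2×2 principal minor of A obtained by deleting row i and column i.
tr A = (-2) + (-10) + 10 = -2; M11 = (-10)·10 - (-14)·6 = -100 - (-84) = -16; M22 = (-2)·10 - 2·6 = -20 - 12 = -32; M33 = (-2)·(-10) - 2·(-6) = 20 - (-12) = 32; sum of minors = -16.
det A = (-2)·((-10)·10 - (-14)·6) - 2·((-6)·10 - (-14)·6) + 2·((-6)·6 - (-10)·6) = (-2)·(-16) - 2·24 + 2·24 = 32.
So p(s) = det(sI - A) = s^3 + 2s^2 - 16s - 32.
Rational-root test: any integer root divides -32. Testing small divisors, s = -2 works: p(-2) = -8 + 8 + 32 + (-32) = 0, so (s + 2) is a factor.
Dividing, p(s) = (s + 2)(s^2 - 16).
Factor s^2 - 16: two numbers with sum 0 and product -16 are 4 and -4, so s^2 - 16 = (s - 4)(s + 4).
Hence p(s) = (s - 4) (s + 2) (s + 4), with roots -4, -2, 4.
At least one eigenvalue has non-negative real part, so the system is not asymptotically stable.

-4, -2, 4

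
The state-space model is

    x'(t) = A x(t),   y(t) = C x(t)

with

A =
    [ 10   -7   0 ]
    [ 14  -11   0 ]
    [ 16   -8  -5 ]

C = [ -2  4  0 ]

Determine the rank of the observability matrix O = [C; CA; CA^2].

2

CA = [[36, -30, 0]]
CA^2 = [[-60, 78, 0]]
Observability matrix O = [C; CA; CA^2] = [[-2, 4, 0], [36, -30, 0], [-60, 78, 0]]
Column 3 of O is identically zero, so rank(O) ≤ 2.
The 2×2 minor from rows 1, 2, columns 1, 2 is (-2)·(-30) - 4·36 = 60 - 144 = -84 ≠ 0, so rank(O) = 2.
rank(O) = 2 < n = 3, so the pair (A, C) is not completely observable.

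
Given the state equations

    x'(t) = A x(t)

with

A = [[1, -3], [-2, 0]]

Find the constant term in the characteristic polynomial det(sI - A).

-6

For a 2×2 matrix, det(sI - A) = s^2 - (tr A)s + det A.
tr A = 1, det A = -6.
So p(s) = s^2 - s - 6.
The constant term is -6.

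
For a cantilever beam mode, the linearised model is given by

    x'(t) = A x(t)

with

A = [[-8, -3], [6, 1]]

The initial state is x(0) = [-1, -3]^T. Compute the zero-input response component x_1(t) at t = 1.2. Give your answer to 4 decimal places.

det(sI - A) = s^2 - (tr A)s + det A, with tr A = (-8) + 1 = -7 and det A = (-8)·1 - (-3)·6 = -8 - (-18) = 10.
So p(s) = det(sI - A) = s^2 + 7s + 10.
Factor s^2 + 7s + 10: two numbers with sum -7 and product 10 are -2 and -5, so s^2 + 7s + 10 = (s + 2)(s + 5).
Hence p(s) = (s + 2) (s + 5), with roots -5, -2.
The eigenvalues -5, -2 are distinct and real, so A is diagonalisable and x(t) = e^{At} x(0) = V diag(e^{λ_i t}) V^{-1} x(0), where the columns of V are the eigenvectors.
λ = -5: A - (-5)I = [[-3, -3], [6, 6]]. Row 1 gives (-3)·v1 + (-3)·v2 = 0, so take v_1 = [1, -1]^T.
λ = -2: A - (-2)I = [[-6, -3], [6, 3]]. Row 1 gives (-6)·v1 + (-3)·v2 = 0, so take v_2 = [-1, 2]^T.
V = [v_1 v_2] = [[1, -1], [-1, 2]] has det V = 1, so V^{-1} = adj(V)/det V = [[2, 1], [1, 1]].
Modal coordinates z(0) = V^{-1} x(0): 2·(-1) + 1·(-3) = -5; 1·(-1) + 1·(-3) = -4; so z(0) = [-5, -4]^T.
x_1(t) = Σ_i (v_i)_1 · z_i(0) · e^{λ_i t} (row 1 of V times the modal terms).
x_1(1.2) = 1·(-5)·e^{-5·1.2} + (-1)·(-4)·e^{-2·1.2} = (-5)·0.002479 + 4·0.090718 = 0.3505.

0.3505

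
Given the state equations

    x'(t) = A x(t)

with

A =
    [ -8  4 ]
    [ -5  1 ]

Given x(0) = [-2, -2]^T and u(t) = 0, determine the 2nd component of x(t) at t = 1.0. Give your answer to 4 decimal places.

-0.0366

det(sI - A) = s^2 - (tr A)s + det A, with tr A = (-8) + 1 = -7 and det A = (-8)·1 - 4·(-5) = -8 - (-20) = 12.
So p(s) = det(sI - A) = s^2 + 7s + 12.
Factor s^2 + 7s + 12: two numbers with sum -7 and product 12 are -3 and -4, so s^2 + 7s + 12 = (s + 3)(s + 4).
Hence p(s) = (s + 3) (s + 4), with roots -4, -3.
The eigenvalues -4, -3 are distinct and real, so A is diagonalisable and x(t) = e^{At} x(0) = V diag(e^{λ_i t}) V^{-1} x(0), where the columns of V are the eigenvectors.
λ = -4: A - (-4)I = [[-4, 4], [-5, 5]]. Row 1 gives (-4)·v1 + 4·v2 = 0, so take v_1 = [1, 1]^T.
λ = -3: A - (-3)I = [[-5, 4], [-5, 4]]. Row 1 gives (-5)·v1 + 4·v2 = 0, so take v_2 = [4, 5]^T.
V = [v_1 v_2] = [[1, 4], [1, 5]] has det V = 1, so V^{-1} = adj(V)/det V = [[5, -4], [-1, 1]].
Modal coordinates z(0) = V^{-1} x(0): 5·(-2) + (-4)·(-2) = -2; (-1)·(-2) + 1·(-2) = 0; so z(0) = [-2, 0]^T.
x_2(t) = Σ_i (v_i)_2 · z_i(0) · e^{λ_i t} (row 2 of V times the modal terms).
x_2(1.0) = 1·(-2)·e^{-4·1.0} + 5·0·e^{-3·1.0} = (-2)·0.018316 + 0·0.049787 = -0.0366.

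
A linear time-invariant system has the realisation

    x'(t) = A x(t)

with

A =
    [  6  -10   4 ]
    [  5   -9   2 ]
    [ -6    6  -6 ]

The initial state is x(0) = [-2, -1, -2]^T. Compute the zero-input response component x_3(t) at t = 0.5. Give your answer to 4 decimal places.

det(sI - A) = s^3 - (tr A)s^2 + (M11 + M22 + M33)s - det A, where Mii is the 2×2 principal minor of A obtained by deleting row i and column i.
tr A = 6 + (-9) + (-6) = -9; M11 = (-9)·(-6) - 2·6 = 54 - 12 = 42; M22 = 6·(-6) - 4·(-6) = -36 - (-24) = -12; M33 = 6·(-9) - (-10)·5 = -54 - (-50) = -4; sum of minors = 26.
det A = 6·((-9)·(-6) - 2·6) - (-10)·(5·(-6) - 2·(-6)) + 4·(5·6 - (-9)·(-6)) = 6·42 - (-10)·(-18) + 4·(-24) = -24.
So p(s) = det(sI - A) = s^3 + 9s^2 + 26s + 24.
Rational-root test: any integer root divides 24. Testing small divisors, s = -2 works: p(-2) = -8 + 36 + (-52) + 24 = 0, so (s + 2) is a factor.
Dividing, p(s) = (s + 2)(s^2 + 7s + 12).
Factor s^2 + 7s + 12: two numbers with sum -7 and product 12 are -3 and -4, so s^2 + 7s + 12 = (s + 3)(s + 4).
Hence p(s) = (s + 2) (s + 3) (s + 4), with roots -4, -3, -2.
The eigenvalues -4, -3, -2 are distinct and real, so A is diagonalisable and x(t) = e^{At} x(0) = V diag(e^{λ_i t}) V^{-1} x(0), where the columns of V are the eigenvectors.
λ = -4: A - (-4)I = [[10, -10, 4], [5, -5, 2], [-6, 6, -2]]. v must be orthogonal to every row; (row 1) × (row 3) = [-4, -4, 0], so take v_1 = [1, 1, 0]^T.
λ = -3: A - (-3)I = [[9, -10, 4], [5, -6, 2], [-6, 6, -3]]. v must be orthogonal to every row; (row 1) × (row 2) = [4, 2, -4], so take v_2 = [-2, -1, 2]^T.
λ = -2: A - (-2)I = [[8, -10, 4], [5, -7, 2], [-6, 6, -4]]. v must be orthogonal to every row; (row 1) × (row 2) = [8, 4, -6], so take v_3 = [4, 2, -3]^T.
V = [v_1 v_2 v_3] = [[1, -2, 4], [1, -1, 2], [0, 2, -3]] has det V = 1, so V^{-1} = adj(V)/det V = [[-1, 2, 0], [3, -3, 2], [2, -2, 1]].
Modal coordinates z(0) = V^{-1} x(0): (-1)·(-2) + 2·(-1) + 0·(-2) = 0; 3·(-2) + (-3)·(-1) + 2·(-2) = -7; 2·(-2) + (-2)·(-1) + 1·(-2) = -4; so z(0) = [0, -7, -4]^T.
x_3(t) = Σ_i (v_i)_3 · z_i(0) · e^{λ_i t} (row 3 of V times the modal terms).
x_3(0.5) = 0·0·e^{-4·0.5} + 2·(-7)·e^{-3·0.5} + (-3)·(-4)·e^{-2·0.5} = 0·0.135335 + (-14)·0.223130 + 12·0.367879 = 1.2907.

1.2907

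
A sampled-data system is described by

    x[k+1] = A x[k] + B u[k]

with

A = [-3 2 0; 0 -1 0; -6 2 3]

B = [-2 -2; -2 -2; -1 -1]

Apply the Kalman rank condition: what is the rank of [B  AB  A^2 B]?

2

AB = [[2, 2], [2, 2], [5, 5]]
A^2B = [[-2, -2], [-2, -2], [7, 7]]
Controllability matrix C = [B  AB  A^2B] = [[-2, -2, 2, 2, -2, -2], [-2, -2, 2, 2, -2, -2], [-1, -1, 5, 5, 7, 7]]
The rows r1, r2, r3 of C are linearly dependent: -r1 + r2 = 0 (check each entry), so rank(C) ≤ 2.
The 2×2 minor from rows 1, 3, columns 1, 3 is (-2)·5 - 2·(-1) = -10 - (-2) = -8 ≠ 0, so rank(C) = 2.
rank(C) = 2 < n = 3, so the pair (A, B) is not completely controllable.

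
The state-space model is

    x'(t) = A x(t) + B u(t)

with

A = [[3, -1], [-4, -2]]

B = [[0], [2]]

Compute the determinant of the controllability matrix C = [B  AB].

AB = [[-2], [-4]]
Controllability matrix C = [B  AB] = [[0, -2], [2, -4]]
det(C) = 0·(-4) - (-2)·2 = 0 - (-4) = 4
Since det(C) ≠ 0, rank(C) = 2 and the system is completely controllable.

4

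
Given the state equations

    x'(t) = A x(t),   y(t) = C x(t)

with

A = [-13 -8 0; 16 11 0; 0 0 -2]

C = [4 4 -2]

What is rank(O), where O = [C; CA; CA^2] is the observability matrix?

CA = [[12, 12, 4]]
CA^2 = [[36, 36, -8]]
Observability matrix O = [C; CA; CA^2] = [[4, 4, -2], [12, 12, 4], [36, 36, -8]]
The columns c1, c2, c3 of O are linearly dependent: -c1 + c2 = 0 (check each entry), so rank(O) ≤ 2.
The 2×2 minor from rows 1, 2, columns 1, 3 is 4·4 - (-2)·12 = 16 - (-24) = 40 ≠ 0, so rank(O) = 2.
rank(O) = 2 < n = 3, so the pair (A, C) is not completely observable.

2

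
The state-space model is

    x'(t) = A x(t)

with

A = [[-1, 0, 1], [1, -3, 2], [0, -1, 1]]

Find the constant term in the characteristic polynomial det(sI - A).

Expand det(sI - A) for the 3×3 matrix.
p(s) = s^3 + 3s^2 + s.
(Check: constant term = det(-A) = (-1)^3 det A = 0; coefficient of s^2 = -tr A = 3.)
The constant term is 0.

0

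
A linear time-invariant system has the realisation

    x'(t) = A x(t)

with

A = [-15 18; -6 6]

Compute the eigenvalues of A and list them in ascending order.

-6, -3

det(sI - A) = s^2 - (tr A)s + det A, with tr A = (-15) + 6 = -9 and det A = (-15)·6 - 18·(-6) = -90 - (-108) = 18.
So p(s) = det(sI - A) = s^2 + 9s + 18.
Factor s^2 + 9s + 18: two numbers with sum -9 and product 18 are -3 and -6, so s^2 + 9s + 18 = (s + 3)(s + 6).
Hence p(s) = (s + 3) (s + 6), with roots -6, -3.
All eigenvalues have negative real part, so the system is asymptotically stable.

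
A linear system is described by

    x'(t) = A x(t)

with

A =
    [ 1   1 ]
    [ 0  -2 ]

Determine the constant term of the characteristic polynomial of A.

-2

For a 2×2 matrix, det(sI - A) = s^2 - (tr A)s + det A.
tr A = -1, det A = -2.
So p(s) = s^2 + s - 2.
The constant term is -2.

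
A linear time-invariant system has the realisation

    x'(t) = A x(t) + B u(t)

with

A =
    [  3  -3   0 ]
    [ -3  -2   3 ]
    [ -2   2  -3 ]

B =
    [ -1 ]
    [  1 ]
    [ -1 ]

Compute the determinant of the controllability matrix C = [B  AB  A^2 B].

395

AB = [[-6], [-2], [7]]
A^2B = [[-12], [43], [-13]]
Controllability matrix C = [B  AB  A^2B] = [[-1, -6, -12], [1, -2, 43], [-1, 7, -13]]
Expanding along the first row, det(C) = (-1)·((-2)·(-13) - 43·7) - (-6)·(1·(-13) - 43·(-1)) + (-12)·(1·7 - (-2)·(-1)) = (-1)·(-275) - (-6)·30 + (-12)·5 = 395
Since det(C) ≠ 0, rank(C) = 3 and the system is completely controllable.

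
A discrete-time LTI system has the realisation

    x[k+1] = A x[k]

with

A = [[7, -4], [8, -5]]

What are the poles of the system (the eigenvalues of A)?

det(zI - A) = z^2 - (tr A)z + det A, with tr A = 7 + (-5) = 2 and det A = 7·(-5) - (-4)·8 = -35 - (-32) = -3.
So p(z) = det(zI - A) = z^2 - 2z - 3.
Factor z^2 - 2z - 3: two numbers with sum 2 and product -3 are 3 and -1, so z^2 - 2z - 3 = (z - 3)(z + 1).
Hence p(z) = (z - 3) (z + 1), with roots -1, 3.

-1, 3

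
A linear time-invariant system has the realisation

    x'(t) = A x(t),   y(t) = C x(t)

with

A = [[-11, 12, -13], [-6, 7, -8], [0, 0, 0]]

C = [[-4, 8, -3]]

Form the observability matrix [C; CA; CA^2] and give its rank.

CA = [[-4, 8, -12]]
CA^2 = [[-4, 8, -12]]
Observability matrix O = [C; CA; CA^2] = [[-4, 8, -3], [-4, 8, -12], [-4, 8, -12]]
The columns c1, c2, c3 of O are linearly dependent: 2·c1 + c2 = 0 (check each entry), so rank(O) ≤ 2.
The 2×2 minor from rows 1, 2, columns 1, 3 is (-4)·(-12) - (-3)·(-4) = 48 - 12 = 36 ≠ 0, so rank(O) = 2.
rank(O) = 2 < n = 3, so the pair (A, C) is not completely observable.

2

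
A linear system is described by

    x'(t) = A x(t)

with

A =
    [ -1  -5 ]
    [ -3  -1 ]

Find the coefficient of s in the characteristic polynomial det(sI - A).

For a 2×2 matrix, det(sI - A) = s^2 - (tr A)s + det A.
tr A = -2, det A = -14.
So p(s) = s^2 + 2s - 14.
The coefficient of s is 2.

2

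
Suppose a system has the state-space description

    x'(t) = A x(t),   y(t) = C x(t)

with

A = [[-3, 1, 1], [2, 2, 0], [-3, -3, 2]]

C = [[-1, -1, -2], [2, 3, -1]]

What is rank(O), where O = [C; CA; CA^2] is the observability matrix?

3

CA = [[7, 3, -5], [3, 11, 0]]
CA^2 = [[0, 28, -3], [13, 25, 3]]
Observability matrix O = [C; CA; CA^2] = [[-1, -1, -2], [2, 3, -1], [7, 3, -5], [3, 11, 0], [0, 28, -3], [13, 25, 3]]
Take the 3×3 submatrix of O formed by rows 1, 2, 3: [[-1, -1, -2], [2, 3, -1], [7, 3, -5]]. Its determinant is (-1)·(3·(-5) - (-1)·3) - (-1)·(2·(-5) - (-1)·7) + (-2)·(2·3 - 3·7) = (-1)·(-12) - (-1)·(-3) + (-2)·(-15) = 39 ≠ 0.
So rank(O) ≥ 3; since O has 3 columns, rank(O) = 3.
rank(O) = 3 = n, so the pair (A, C) is completely observable.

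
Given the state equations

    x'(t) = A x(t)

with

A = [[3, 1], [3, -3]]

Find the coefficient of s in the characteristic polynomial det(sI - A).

For a 2×2 matrix, det(sI - A) = s^2 - (tr A)s + det A.
tr A = 0, det A = -12.
So p(s) = s^2 - 12.
The coefficient of s is 0.

0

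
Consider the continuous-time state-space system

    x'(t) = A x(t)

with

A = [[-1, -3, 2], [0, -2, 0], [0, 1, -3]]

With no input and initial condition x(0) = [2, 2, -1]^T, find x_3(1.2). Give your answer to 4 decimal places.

0.0995

det(sI - A) = s^3 - (tr A)s^2 + (M11 + M22 + M33)s - det A, where Mii is the 2×2 principal minor of A obtained by deleting row i and column i.
tr A = (-1) + (-2) + (-3) = -6; M11 = (-2)·(-3) - 0·1 = 6 - 0 = 6; M22 = (-1)·(-3) - 2·0 = 3 - 0 = 3; M33 = (-1)·(-2) - (-3)·0 = 2 - 0 = 2; sum of minors = 11.
det A = (-1)·((-2)·(-3) - 0·1) - (-3)·(0·(-3) - 0·0) + 2·(0·1 - (-2)·0) = (-1)·6 - (-3)·0 + 2·0 = -6.
So p(s) = det(sI - A) = s^3 + 6s^2 + 11s + 6.
Rational-root test: any integer root divides 6. Testing small divisors, s = -1 works: p(-1) = -1 + 6 + (-11) + 6 = 0, so (s + 1) is a factor.
Dividing, p(s) = (s + 1)(s^2 + 5s + 6).
Factor s^2 + 5s + 6: two numbers with sum -5 and product 6 are -2 and -3, so s^2 + 5s + 6 = (s + 2)(s + 3).
Hence p(s) = (s + 1) (s + 2) (s + 3), with roots -3, -2, -1.
The eigenvalues -3, -2, -1 are distinct and real, so A is diagonalisable and x(t) = e^{At} x(0) = V diag(e^{λ_i t}) V^{-1} x(0), where the columns of V are the eigenvectors.
λ = -3: A - (-3)I = [[2, -3, 2], [0, 1, 0], [0, 1, 0]]. v must be orthogonal to every row; (row 1) × (row 2) = [-2, 0, 2], so take v_1 = [-1, 0, 1]^T.
λ = -2: A - (-2)I = [[1, -3, 2], [0, 0, 0], [0, 1, -1]]. v must be orthogonal to every row; (row 1) × (row 3) = [1, 1, 1], so take v_2 = [1, 1, 1]^T.
λ = -1: A - (-1)I = [[0, -3, 2], [0, -1, 0], [0, 1, -2]]. v must be orthogonal to every row; (row 1) × (row 2) = [2, 0, 0], so take v_3 = [-1, 0, 0]^T.
V = [v_1 v_2 v_3] = [[-1, 1, -1], [0, 1, 0], [1, 1, 0]] has det V = 1, so V^{-1} = adj(V)/det V = [[0, -1, 1], [0, 1, 0], [-1, 2, -1]].
Modal coordinates z(0) = V^{-1} x(0): 0·2 + (-1)·2 + 1·(-1) = -3; 0·2 + 1·2 + 0·(-1) = 2; (-1)·2 + 2·2 + (-1)·(-1) = 3; so z(0) = [-3, 2, 3]^T.
x_3(t) = Σ_i (v_i)_3 · z_i(0) · e^{λ_i t} (row 3 of V times the modal terms).
x_3(1.2) = 1·(-3)·e^{-3·1.2} + 1·2·e^{-2·1.2} + 0·3·e^{-1·1.2} = (-3)·0.027324 + 2·0.090718 + 0·0.301194 = 0.0995.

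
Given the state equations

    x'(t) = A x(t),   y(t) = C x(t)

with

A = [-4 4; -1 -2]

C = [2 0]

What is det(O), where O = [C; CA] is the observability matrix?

CA = [[-8, 8]]
Observability matrix O = [C; CA] = [[2, 0], [-8, 8]]
det(O) = 2·8 - 0·(-8) = 16 - 0 = 16
Since det(O) ≠ 0, rank(O) = 2 and the system is completely observable.

16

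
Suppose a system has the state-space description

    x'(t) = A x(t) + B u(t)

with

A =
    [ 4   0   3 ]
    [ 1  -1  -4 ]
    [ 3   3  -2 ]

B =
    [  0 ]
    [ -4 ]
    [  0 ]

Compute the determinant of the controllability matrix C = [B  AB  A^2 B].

AB = [[0], [4], [-12]]
A^2B = [[-36], [44], [36]]
Controllability matrix C = [B  AB  A^2B] = [[0, 0, -36], [-4, 4, 44], [0, -12, 36]]
Expanding along the first row, det(C) = 0·(4·36 - 44·(-12)) - 0·((-4)·36 - 44·0) + (-36)·((-4)·(-12) - 4·0) = 0·672 - 0·(-144) + (-36)·48 = -1728
Since det(C) ≠ 0, rank(C) = 3 and the system is completely controllable.

-1728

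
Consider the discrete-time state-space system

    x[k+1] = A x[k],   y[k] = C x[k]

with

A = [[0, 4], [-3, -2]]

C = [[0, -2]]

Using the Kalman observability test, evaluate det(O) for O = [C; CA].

CA = [[6, 4]]
Observability matrix O = [C; CA] = [[0, -2], [6, 4]]
det(O) = 0·4 - (-2)·6 = 0 - (-12) = 12
Since det(O) ≠ 0, rank(O) = 2 and the system is completely observable.

12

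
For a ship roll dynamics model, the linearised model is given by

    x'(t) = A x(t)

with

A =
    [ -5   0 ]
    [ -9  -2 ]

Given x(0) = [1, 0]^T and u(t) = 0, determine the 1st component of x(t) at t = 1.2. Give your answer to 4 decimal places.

0.0025

det(sI - A) = s^2 - (tr A)s + det A, with tr A = (-5) + (-2) = -7 and det A = (-5)·(-2) - 0·(-9) = 10 - 0 = 10.
So p(s) = det(sI - A) = s^2 + 7s + 10.
Factor s^2 + 7s + 10: two numbers with sum -7 and product 10 are -2 and -5, so s^2 + 7s + 10 = (s + 2)(s + 5).
Hence p(s) = (s + 2) (s + 5), with roots -5, -2.
The eigenvalues -5, -2 are distinct and real, so A is diagonalisable and x(t) = e^{At} x(0) = V diag(e^{λ_i t}) V^{-1} x(0), where the columns of V are the eigenvectors.
λ = -5: A - (-5)I = [[0, 0], [-9, 3]]. Row 2 gives (-9)·v1 + 3·v2 = 0, so take v_1 = [1, 3]^T.
λ = -2: A - (-2)I = [[-3, 0], [-9, 0]]. Row 1 gives (-3)·v1 + 0·v2 = 0, so take v_2 = [0, 1]^T.
V = [v_1 v_2] = [[1, 0], [3, 1]] has det V = 1, so V^{-1} = adj(V)/det V = [[1, 0], [-3, 1]].
Modal coordinates z(0) = V^{-1} x(0): 1·1 + 0·0 = 1; (-3)·1 + 1·0 = -3; so z(0) = [1, -3]^T.
x_1(t) = Σ_i (v_i)_1 · z_i(0) · e^{λ_i t} (row 1 of V times the modal terms).
x_1(1.2) = 1·1·e^{-5·1.2} + 0·(-3)·e^{-2·1.2} = 1·0.002479 + 0·0.090718 = 0.0025.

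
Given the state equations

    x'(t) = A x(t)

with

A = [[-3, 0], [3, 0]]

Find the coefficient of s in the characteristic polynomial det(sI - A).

3

For a 2×2 matrix, det(sI - A) = s^2 - (tr A)s + det A.
tr A = -3, det A = 0.
So p(s) = s^2 + 3s.
The coefficient of s is 3.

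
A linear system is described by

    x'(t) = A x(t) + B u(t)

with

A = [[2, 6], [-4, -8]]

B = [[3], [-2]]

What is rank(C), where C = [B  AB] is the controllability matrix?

1

AB = [[-6], [4]]
Controllability matrix C = [B  AB] = [[3, -6], [-2, 4]]
Every column of C is a scalar multiple of column 1 = [3, -2] (multipliers 1, -2), so the columns span a one-dimensional space.
C ≠ 0, hence rank(C) = 1.
rank(C) = 1 < n = 2, so the pair (A, B) is not completely controllable.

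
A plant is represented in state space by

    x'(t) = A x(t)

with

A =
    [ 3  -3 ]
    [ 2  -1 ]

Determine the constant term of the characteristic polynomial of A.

3

For a 2×2 matrix, det(sI - A) = s^2 - (tr A)s + det A.
tr A = 2, det A = 3.
So p(s) = s^2 - 2s + 3.
The constant term is 3.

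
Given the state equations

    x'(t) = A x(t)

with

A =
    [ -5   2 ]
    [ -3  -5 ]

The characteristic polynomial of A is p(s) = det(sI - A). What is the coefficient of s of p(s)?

For a 2×2 matrix, det(sI - A) = s^2 - (tr A)s + det A.
tr A = -10, det A = 31.
So p(s) = s^2 + 10s + 31.
The coefficient of s is 10.

10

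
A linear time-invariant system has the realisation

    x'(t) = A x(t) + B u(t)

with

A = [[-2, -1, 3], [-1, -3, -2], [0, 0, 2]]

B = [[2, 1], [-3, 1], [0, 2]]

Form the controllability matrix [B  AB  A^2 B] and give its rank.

AB = [[-1, 3], [7, -8], [0, 4]]
A^2B = [[-5, 14], [-20, 13], [0, 8]]
Controllability matrix C = [B  AB  A^2B] = [[2, 1, -1, 3, -5, 14], [-3, 1, 7, -8, -20, 13], [0, 2, 0, 4, 0, 8]]
Take the 3×3 submatrix of C formed by columns 1, 2, 3: [[2, 1, -1], [-3, 1, 7], [0, 2, 0]]. Its determinant is 2·(1·0 - 7·2) - 1·((-3)·0 - 7·0) + (-1)·((-3)·2 - 1·0) = 2·(-14) - 1·0 + (-1)·(-6) = -22 ≠ 0.
So rank(C) ≥ 3; since C has 3 rows, rank(C) = 3.
rank(C) = 3 = n, so the pair (A, B) is completely controllable.

3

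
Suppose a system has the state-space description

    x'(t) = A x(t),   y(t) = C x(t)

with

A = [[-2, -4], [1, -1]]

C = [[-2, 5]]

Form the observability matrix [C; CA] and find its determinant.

-51

CA = [[9, 3]]
Observability matrix O = [C; CA] = [[-2, 5], [9, 3]]
det(O) = (-2)·3 - 5·9 = -6 - 45 = -51
Since det(O) ≠ 0, rank(O) = 2 and the system is completely observable.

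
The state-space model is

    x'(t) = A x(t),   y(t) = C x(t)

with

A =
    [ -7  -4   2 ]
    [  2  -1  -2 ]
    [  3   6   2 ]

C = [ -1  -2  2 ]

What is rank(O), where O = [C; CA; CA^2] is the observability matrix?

CA = [[9, 18, 6]]
CA^2 = [[-9, -18, -6]]
Observability matrix O = [C; CA; CA^2] = [[-1, -2, 2], [9, 18, 6], [-9, -18, -6]]
The columns c1, c2, c3 of O are linearly dependent: -2·c1 + c2 = 0 (check each entry), so rank(O) ≤ 2.
The 2×2 minor from rows 1, 2, columns 1, 3 is (-1)·6 - 2·9 = -6 - 18 = -24 ≠ 0, so rank(O) = 2.
rank(O) = 2 < n = 3, so the pair (A, C) is not completely observable.

2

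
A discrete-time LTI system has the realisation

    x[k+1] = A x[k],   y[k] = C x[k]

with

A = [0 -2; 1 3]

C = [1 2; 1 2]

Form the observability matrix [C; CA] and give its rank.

CA = [[2, 4], [2, 4]]
Observability matrix O = [C; CA] = [[1, 2], [1, 2], [2, 4], [2, 4]]
Every row of O is a scalar multiple of row 1 = [1, 2] (multipliers 1, 1, 2, 2), so the rows span a one-dimensional space.
O ≠ 0, hence rank(O) = 1.
rank(O) = 1 < n = 2, so the pair (A, C) is not completely observable.

1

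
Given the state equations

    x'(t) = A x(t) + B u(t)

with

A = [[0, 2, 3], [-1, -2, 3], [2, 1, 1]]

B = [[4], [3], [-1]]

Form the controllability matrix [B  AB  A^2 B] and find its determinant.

AB = [[3], [-13], [10]]
A^2B = [[4], [53], [3]]
Controllability matrix C = [B  AB  A^2B] = [[4, 3, 4], [3, -13, 53], [-1, 10, 3]]
Expanding along the first row, det(C) = 4·((-13)·3 - 53·10) - 3·(3·3 - 53·(-1)) + 4·(3·10 - (-13)·(-1)) = 4·(-569) - 3·62 + 4·17 = -2394
Since det(C) ≠ 0, rank(C) = 3 and the system is completely controllable.

-2394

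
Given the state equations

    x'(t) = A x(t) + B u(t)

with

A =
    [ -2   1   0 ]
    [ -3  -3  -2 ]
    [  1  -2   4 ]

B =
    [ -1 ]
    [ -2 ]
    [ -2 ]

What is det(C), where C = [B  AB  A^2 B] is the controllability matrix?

AB = [[0], [13], [-5]]
A^2B = [[13], [-29], [-46]]
Controllability matrix C = [B  AB  A^2B] = [[-1, 0, 13], [-2, 13, -29], [-2, -5, -46]]
Expanding along the first row, det(C) = (-1)·(13·(-46) - (-29)·(-5)) - 0·((-2)·(-46) - (-29)·(-2)) + 13·((-2)·(-5) - 13·(-2)) = (-1)·(-743) - 0·34 + 13·36 = 1211
Since det(C) ≠ 0, rank(C) = 3 and the system is completely controllable.

1211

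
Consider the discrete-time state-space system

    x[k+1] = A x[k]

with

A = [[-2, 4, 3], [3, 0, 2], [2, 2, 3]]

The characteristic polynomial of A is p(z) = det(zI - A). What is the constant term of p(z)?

Expand det(zI - A) for the 3×3 matrix.
p(z) = z^3 - z^2 - 28z - 6.
(Check: constant term = det(-A) = (-1)^3 det A = -6; coefficient of z^2 = -tr A = -1.)
The constant term is -6.

-6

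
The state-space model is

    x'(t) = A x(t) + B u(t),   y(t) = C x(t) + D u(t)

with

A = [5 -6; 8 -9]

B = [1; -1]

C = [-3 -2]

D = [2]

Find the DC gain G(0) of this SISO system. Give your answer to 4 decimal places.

G(0) = C(-A)^{-1}B + D = -C A^{-1} B + D.
det A = 3, so A^{-1} = (1/3)·adj(A) = [[-3, 2], [-8/3, 5/3]]
A^{-1} B = [-5, -13/3]^T
C A^{-1} B = 71/3
G(0) = D - C A^{-1} B = 2 - (71/3) = -65/3 ≈ -21.6667

-21.6667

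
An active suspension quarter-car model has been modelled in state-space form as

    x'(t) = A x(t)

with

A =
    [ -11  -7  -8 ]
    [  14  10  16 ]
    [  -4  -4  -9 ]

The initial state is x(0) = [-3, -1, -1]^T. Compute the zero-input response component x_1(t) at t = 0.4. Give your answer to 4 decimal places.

4.4779

det(sI - A) = s^3 - (tr A)s^2 + (M11 + M22 + M33)s - det A, where Mii is the 2×2 principal minor of A obtained by deleting row i and column i.
tr A = (-11) + 10 + (-9) = -10; M11 = 10·(-9) - 16·(-4) = -90 - (-64) = -26; M22 = (-11)·(-9) - (-8)·(-4) = 99 - 32 = 67; M33 = (-11)·10 - (-7)·14 = -110 - (-98) = -12; sum of minors = 29.
det A = (-11)·(10·(-9) - 16·(-4)) - (-7)·(14·(-9) - 16·(-4)) + (-8)·(14·(-4) - 10·(-4)) = (-11)·(-26) - (-7)·(-62) + (-8)·(-16) = -20.
So p(s) = det(sI - A) = s^3 + 10s^2 + 29s + 20.
Rational-root test: any integer root divides 20. Testing small divisors, s = -1 works: p(-1) = -1 + 10 + (-29) + 20 = 0, so (s + 1) is a factor.
Dividing, p(s) = (s + 1)(s^2 + 9s + 20).
Factor s^2 + 9s + 20: two numbers with sum -9 and product 20 are -4 and -5, so s^2 + 9s + 20 = (s + 4)(s + 5).
Hence p(s) = (s + 1) (s + 4) (s + 5), with roots -5, -4, -1.
The eigenvalues -5, -4, -1 are distinct and real, so A is diagonalisable and x(t) = e^{At} x(0) = V diag(e^{λ_i t}) V^{-1} x(0), where the columns of V are the eigenvectors.
λ = -5: A - (-5)I = [[-6, -7, -8], [14, 15, 16], [-4, -4, -4]]. v must be orthogonal to every row; (row 1) × (row 2) = [8, -16, 8], so take v_1 = [1, -2, 1]^T.
λ = -4: A - (-4)I = [[-7, -7, -8], [14, 14, 16], [-4, -4, -5]]. v must be orthogonal to every row; (row 1) × (row 3) = [3, -3, 0], so take v_2 = [1, -1, 0]^T.
λ = -1: A - (-1)I = [[-10, -7, -8], [14, 11, 16], [-4, -4, -8]]. v must be orthogonal to every row; (row 1) × (row 2) = [-24, 48, -12], so take v_3 = [2, -4, 1]^T.
V = [v_1 v_2 v_3] = [[1, 1, 2], [-2, -1, -4], [1, 0, 1]] has det V = -1, so V^{-1} = adj(V)/det V = [[1, 1, 2], [2, 1, 0], [-1, -1, -1]].
Modal coordinates z(0) = V^{-1} x(0): 1·(-3) + 1·(-1) + 2·(-1) = -6; 2·(-3) + 1·(-1) + 0·(-1) = -7; (-1)·(-3) + (-1)·(-1) + (-1)·(-1) = 5; so z(0) = [-6, -7, 5]^T.
x_1(t) = Σ_i (v_i)_1 · z_i(0) · e^{λ_i t} (row 1 of V times the modal terms).
x_1(0.4) = 1·(-6)·e^{-5·0.4} + 1·(-7)·e^{-4·0.4} + 2·5·e^{-1·0.4} = (-6)·0.135335 + (-7)·0.201897 + 10·0.670320 = 4.4779.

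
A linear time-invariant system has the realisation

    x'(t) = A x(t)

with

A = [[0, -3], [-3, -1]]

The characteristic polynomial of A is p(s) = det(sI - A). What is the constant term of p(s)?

-9

For a 2×2 matrix, det(sI - A) = s^2 - (tr A)s + det A.
tr A = -1, det A = -9.
So p(s) = s^2 + s - 9.
The constant term is -9.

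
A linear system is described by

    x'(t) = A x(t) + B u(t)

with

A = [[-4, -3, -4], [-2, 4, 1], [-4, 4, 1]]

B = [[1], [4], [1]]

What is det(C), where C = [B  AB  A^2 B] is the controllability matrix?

10177

AB = [[-20], [15], [13]]
A^2B = [[-17], [113], [153]]
Controllability matrix C = [B  AB  A^2B] = [[1, -20, -17], [4, 15, 113], [1, 13, 153]]
Expanding along the first row, det(C) = 1·(15·153 - 113·13) - (-20)·(4·153 - 113·1) + (-17)·(4·13 - 15·1) = 1·826 - (-20)·499 + (-17)·37 = 10177
Since det(C) ≠ 0, rank(C) = 3 and the system is completely controllable.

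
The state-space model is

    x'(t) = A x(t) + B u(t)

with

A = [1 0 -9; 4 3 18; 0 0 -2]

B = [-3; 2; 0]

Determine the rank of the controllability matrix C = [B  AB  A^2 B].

2

AB = [[-3], [-6], [0]]
A^2B = [[-3], [-30], [0]]
Controllability matrix C = [B  AB  A^2B] = [[-3, -3, -3], [2, -6, -30], [0, 0, 0]]
Row 3 of C is identically zero, so rank(C) ≤ 2.
The 2×2 minor from rows 1, 2, columns 1, 2 is (-3)·(-6) - (-3)·2 = 18 - (-6) = 24 ≠ 0, so rank(C) = 2.
rank(C) = 2 < n = 3, so the pair (A, B) is not completely controllable.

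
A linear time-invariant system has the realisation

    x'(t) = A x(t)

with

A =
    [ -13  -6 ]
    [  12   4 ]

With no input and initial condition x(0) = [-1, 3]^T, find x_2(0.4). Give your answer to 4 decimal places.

1.4044

det(sI - A) = s^2 - (tr A)s + det A, with tr A = (-13) + 4 = -9 and det A = (-13)·4 - (-6)·12 = -52 - (-72) = 20.
So p(s) = det(sI - A) = s^2 + 9s + 20.
Factor s^2 + 9s + 20: two numbers with sum -9 and product 20 are -4 and -5, so s^2 + 9s + 20 = (s + 4)(s + 5).
Hence p(s) = (s + 4) (s + 5), with roots -5, -4.
The eigenvalues -5, -4 are distinct and real, so A is diagonalisable and x(t) = e^{At} x(0) = V diag(e^{λ_i t}) V^{-1} x(0), where the columns of V are the eigenvectors.
λ = -5: A - (-5)I = [[-8, -6], [12, 9]]. Row 1 gives (-8)·v1 + (-6)·v2 = 0, so take v_1 = [3, -4]^T.
λ = -4: A - (-4)I = [[-9, -6], [12, 8]]. Row 1 gives (-9)·v1 + (-6)·v2 = 0, so take v_2 = [-2, 3]^T.
V = [v_1 v_2] = [[3, -2], [-4, 3]] has det V = 1, so V^{-1} = adj(V)/det V = [[3, 2], [4, 3]].
Modal coordinates z(0) = V^{-1} x(0): 3·(-1) + 2·3 = 3; 4·(-1) + 3·3 = 5; so z(0) = [3, 5]^T.
x_2(t) = Σ_i (v_i)_2 · z_i(0) · e^{λ_i t} (row 2 of V times the modal terms).
x_2(0.4) = (-4)·3·e^{-5·0.4} + 3·5·e^{-4·0.4} = (-12)·0.135335 + 15·0.201897 = 1.4044.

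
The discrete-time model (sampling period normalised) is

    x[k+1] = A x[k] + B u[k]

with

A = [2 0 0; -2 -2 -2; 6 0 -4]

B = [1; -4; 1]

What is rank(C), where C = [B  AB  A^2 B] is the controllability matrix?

AB = [[2], [4], [2]]
A^2B = [[4], [-16], [4]]
Controllability matrix C = [B  AB  A^2B] = [[1, 2, 4], [-4, 4, -16], [1, 2, 4]]
The rows r1, r2, r3 of C are linearly dependent: -r1 + r3 = 0 (check each entry), so rank(C) ≤ 2.
The 2×2 minor from rows 1, 2, columns 1, 2 is 1·4 - 2·(-4) = 4 - (-8) = 12 ≠ 0, so rank(C) = 2.
rank(C) = 2 < n = 3, so the pair (A, B) is not completely controllable.

2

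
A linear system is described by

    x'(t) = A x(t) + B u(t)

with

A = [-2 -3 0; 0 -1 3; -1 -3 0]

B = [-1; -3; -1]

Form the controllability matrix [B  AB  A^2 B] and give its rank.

AB = [[11], [0], [10]]
A^2B = [[-22], [30], [-11]]
Controllability matrix C = [B  AB  A^2B] = [[-1, 11, -22], [-3, 0, 30], [-1, 10, -11]]
det(C) = (-1)·(0·(-11) - 30·10) - 11·((-3)·(-11) - 30·(-1)) + (-22)·((-3)·10 - 0·(-1)) = (-1)·(-300) - 11·63 + (-22)·(-30) = 267 ≠ 0, so rank(C) = 3.
rank(C) = 3 = n, so the pair (A, B) is completely controllable.

3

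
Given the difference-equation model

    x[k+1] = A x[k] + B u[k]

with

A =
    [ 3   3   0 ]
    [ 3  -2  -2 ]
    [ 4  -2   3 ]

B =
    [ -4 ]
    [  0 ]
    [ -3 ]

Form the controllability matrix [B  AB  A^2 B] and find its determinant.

AB = [[-12], [-6], [-25]]
A^2B = [[-54], [26], [-111]]
Controllability matrix C = [B  AB  A^2B] = [[-4, -12, -54], [0, -6, 26], [-3, -25, -111]]
Expanding along the first row, det(C) = (-4)·((-6)·(-111) - 26·(-25)) - (-12)·(0·(-111) - 26·(-3)) + (-54)·(0·(-25) - (-6)·(-3)) = (-4)·1316 - (-12)·78 + (-54)·(-18) = -3356
Since det(C) ≠ 0, rank(C) = 3 and the system is completely controllable.

-3356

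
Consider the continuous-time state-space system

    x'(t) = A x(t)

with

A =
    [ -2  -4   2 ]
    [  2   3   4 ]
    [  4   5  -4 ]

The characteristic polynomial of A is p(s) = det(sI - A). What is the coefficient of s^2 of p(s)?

3

Expand det(sI - A) for the 3×3 matrix.
p(s) = s^3 + 3s^2 - 30s + 36.
(Check: constant term = det(-A) = (-1)^3 det A = 36; coefficient of s^2 = -tr A = 3.)
The coefficient of s^2 is 3.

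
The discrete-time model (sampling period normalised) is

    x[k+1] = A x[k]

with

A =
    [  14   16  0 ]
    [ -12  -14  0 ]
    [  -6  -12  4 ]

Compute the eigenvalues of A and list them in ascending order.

-2, 2, 4

det(zI - A) = z^3 - (tr A)z^2 + (M11 + M22 + M33)z - det A, where Mii is the 2×2 principal minor of A obtained by deleting row i and column i.
tr A = 14 + (-14) + 4 = 4; M11 = (-14)·4 - 0·(-12) = -56 - 0 = -56; M22 = 14·4 - 0·(-6) = 56 - 0 = 56; M33 = 14·(-14) - 16·(-12) = -196 - (-192) = -4; sum of minors = -4.
det A = 14·((-14)·4 - 0·(-12)) - 16·((-12)·4 - 0·(-6)) + 0·((-12)·(-12) - (-14)·(-6)) = 14·(-56) - 16·(-48) + 0·60 = -16.
So p(z) = det(zI - A) = z^3 - 4z^2 - 4z + 16.
Rational-root test: any integer root divides 16. Testing small divisors, z = -2 works: p(-2) = -8 + (-16) + 8 + 16 = 0, so (z + 2) is a factor.
Dividing, p(z) = (z + 2)(z^2 - 6z + 8).
Factor z^2 - 6z + 8: two numbers with sum 6 and product 8 are 4 and 2, so z^2 - 6z + 8 = (z - 4)(z - 2).
Hence p(z) = (z - 4) (z - 2) (z + 2), with roots -2, 2, 4.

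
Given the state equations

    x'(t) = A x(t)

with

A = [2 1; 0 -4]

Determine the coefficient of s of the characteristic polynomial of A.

2

For a 2×2 matrix, det(sI - A) = s^2 - (tr A)s + det A.
tr A = -2, det A = -8.
So p(s) = s^2 + 2s - 8.
The coefficient of s is 2.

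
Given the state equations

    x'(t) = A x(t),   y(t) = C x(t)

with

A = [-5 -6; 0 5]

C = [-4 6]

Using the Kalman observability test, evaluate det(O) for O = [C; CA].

CA = [[20, 54]]
Observability matrix O = [C; CA] = [[-4, 6], [20, 54]]
det(O) = (-4)·54 - 6·20 = -216 - 120 = -336
Since det(O) ≠ 0, rank(O) = 2 and the system is completely observable.

-336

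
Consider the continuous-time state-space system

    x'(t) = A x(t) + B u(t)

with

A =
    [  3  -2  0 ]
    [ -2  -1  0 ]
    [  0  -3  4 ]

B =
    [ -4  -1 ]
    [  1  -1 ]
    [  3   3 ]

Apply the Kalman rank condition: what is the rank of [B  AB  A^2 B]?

3

AB = [[-14, -1], [7, 3], [9, 15]]
A^2B = [[-56, -9], [21, -1], [15, 51]]
Controllability matrix C = [B  AB  A^2B] = [[-4, -1, -14, -1, -56, -9], [1, -1, 7, 3, 21, -1], [3, 3, 9, 15, 15, 51]]
Take the 3×3 submatrix of C formed by columns 1, 2, 3: [[-4, -1, -14], [1, -1, 7], [3, 3, 9]]. Its determinant is (-4)·((-1)·9 - 7·3) - (-1)·(1·9 - 7·3) + (-14)·(1·3 - (-1)·3) = (-4)·(-30) - (-1)·(-12) + (-14)·6 = 24 ≠ 0.
So rank(C) ≥ 3; since C has 3 rows, rank(C) = 3.
rank(C) = 3 = n, so the pair (A, B) is completely controllable.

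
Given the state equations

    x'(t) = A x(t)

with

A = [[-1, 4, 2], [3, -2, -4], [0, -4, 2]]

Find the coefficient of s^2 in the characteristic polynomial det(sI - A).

1

Expand det(sI - A) for the 3×3 matrix.
p(s) = s^3 + s^2 - 32s + 28.
(Check: constant term = det(-A) = (-1)^3 det A = 28; coefficient of s^2 = -tr A = 1.)
The coefficient of s^2 is 1.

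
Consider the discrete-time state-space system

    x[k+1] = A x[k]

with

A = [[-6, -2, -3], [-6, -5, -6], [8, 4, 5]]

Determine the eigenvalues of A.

det(zI - A) = z^3 - (tr A)z^2 + (M11 + M22 + M33)z - det A, where Mii is the 2×2 principal minor of A obtained by deleting row i and column i.
tr A = (-6) + (-5) + 5 = -6; M11 = (-5)·5 - (-6)·4 = -25 - (-24) = -1; M22 = (-6)·5 - (-3)·8 = -30 - (-24) = -6; M33 = (-6)·(-5) - (-2)·(-6) = 30 - 12 = 18; sum of minors = 11.
det A = (-6)·((-5)·5 - (-6)·4) - (-2)·((-6)·5 - (-6)·8) + (-3)·((-6)·4 - (-5)·8) = (-6)·(-1) - (-2)·18 + (-3)·16 = -6.
So p(z) = det(zI - A) = z^3 + 6z^2 + 11z + 6.
Rational-root test: any integer root divides 6. Testing small divisors, z = -1 works: p(-1) = -1 + 6 + (-11) + 6 = 0, so (z + 1) is a factor.
Dividing, p(z) = (z + 1)(z^2 + 5z + 6).
Factor z^2 + 5z + 6: two numbers with sum -5 and product 6 are -2 and -3, so z^2 + 5z + 6 = (z + 2)(z + 3).
Hence p(z) = (z + 1) (z + 2) (z + 3), with roots -3, -2, -1.

-3, -2, -1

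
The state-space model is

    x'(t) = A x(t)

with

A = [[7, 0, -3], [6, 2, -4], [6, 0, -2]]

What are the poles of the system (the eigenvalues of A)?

1, 2, 4

det(sI - A) = s^3 - (tr A)s^2 + (M11 + M22 + M33)s - det A, where Mii is the 2×2 principal minor of A obtained by deleting row i and column i.
tr A = 7 + 2 + (-2) = 7; M11 = 2·(-2) - (-4)·0 = -4 - 0 = -4; M22 = 7·(-2) - (-3)·6 = -14 - (-18) = 4; M33 = 7·2 - 0·6 = 14 - 0 = 14; sum of minors = 14.
det A = 7·(2·(-2) - (-4)·0) - 0·(6·(-2) - (-4)·6) + (-3)·(6·0 - 2·6) = 7·(-4) - 0·12 + (-3)·(-12) = 8.
So p(s) = det(sI - A) = s^3 - 7s^2 + 14s - 8.
Rational-root test: any integer root divides -8. Testing small divisors, s = 1 works: p(1) = 1 + (-7) + 14 + (-8) = 0, so (s - 1) is a factor.
Dividing, p(s) = (s - 1)(s^2 - 6s + 8).
Factor s^2 - 6s + 8: two numbers with sum 6 and product 8 are 4 and 2, so s^2 - 6s + 8 = (s - 4)(s - 2).
Hence p(s) = (s - 4) (s - 2) (s - 1), with roots 1, 2, 4.
At least one eigenvalue has non-negative real part, so the system is not asymptotically stable.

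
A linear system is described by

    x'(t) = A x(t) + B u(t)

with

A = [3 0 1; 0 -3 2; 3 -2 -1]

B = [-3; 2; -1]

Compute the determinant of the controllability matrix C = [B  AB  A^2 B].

1256

AB = [[-10], [-8], [-12]]
A^2B = [[-42], [0], [-2]]
Controllability matrix C = [B  AB  A^2B] = [[-3, -10, -42], [2, -8, 0], [-1, -12, -2]]
Expanding along the first row, det(C) = (-3)·((-8)·(-2) - 0·(-12)) - (-10)·(2·(-2) - 0·(-1)) + (-42)·(2·(-12) - (-8)·(-1)) = (-3)·16 - (-10)·(-4) + (-42)·(-32) = 1256
Since det(C) ≠ 0, rank(C) = 3 and the system is completely controllable.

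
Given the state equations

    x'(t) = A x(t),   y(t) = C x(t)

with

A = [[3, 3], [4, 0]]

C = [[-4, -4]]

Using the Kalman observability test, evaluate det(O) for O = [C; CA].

-64

CA = [[-28, -12]]
Observability matrix O = [C; CA] = [[-4, -4], [-28, -12]]
det(O) = (-4)·(-12) - (-4)·(-28) = 48 - 112 = -64
Since det(O) ≠ 0, rank(O) = 2 and the system is completely observable.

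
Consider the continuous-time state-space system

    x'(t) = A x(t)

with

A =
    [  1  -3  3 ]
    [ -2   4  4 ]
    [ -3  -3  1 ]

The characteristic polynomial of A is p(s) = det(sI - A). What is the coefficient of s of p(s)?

24

Expand det(sI - A) for the 3×3 matrix.
p(s) = s^3 - 6s^2 + 24s - 100.
(Check: constant term = det(-A) = (-1)^3 det A = -100; coefficient of s^2 = -tr A = -6.)
The coefficient of s is 24.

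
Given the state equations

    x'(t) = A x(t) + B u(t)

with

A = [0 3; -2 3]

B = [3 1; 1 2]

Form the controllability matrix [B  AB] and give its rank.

AB = [[3, 6], [-3, 4]]
Controllability matrix C = [B  AB] = [[3, 1, 3, 6], [1, 2, -3, 4]]
Take the 2×2 submatrix of C formed by columns 1, 2: [[3, 1], [1, 2]]. Its determinant is 3·2 - 1·1 = 6 - 1 = 5 ≠ 0.
So rank(C) ≥ 2; since C has 2 rows, rank(C) = 2.
rank(C) = 2 = n, so the pair (A, B) is completely controllable.

2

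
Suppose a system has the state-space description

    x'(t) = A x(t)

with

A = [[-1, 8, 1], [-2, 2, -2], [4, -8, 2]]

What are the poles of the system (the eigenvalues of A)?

det(sI - A) = s^3 - (tr A)s^2 + (M11 + M22 + M33)s - det A, where Mii is the 2×2 principal minor of A obtained by deleting row i and column i.
tr A = (-1) + 2 + 2 = 3; M11 = 2·2 - (-2)·(-8) = 4 - 16 = -12; M22 = (-1)·2 - 1·4 = -2 - 4 = -6; M33 = (-1)·2 - 8·(-2) = -2 - (-16) = 14; sum of minors = -4.
det A = (-1)·(2·2 - (-2)·(-8)) - 8·((-2)·2 - (-2)·4) + 1·((-2)·(-8) - 2·4) = (-1)·(-12) - 8·4 + 1·8 = -12.
So p(s) = det(sI - A) = s^3 - 3s^2 - 4s + 12.
Rational-root test: any integer root divides 12. Testing small divisors, s = -2 works: p(-2) = -8 + (-12) + 8 + 12 = 0, so (s + 2) is a factor.
Dividing, p(s) = (s + 2)(s^2 - 5s + 6).
Factor s^2 - 5s + 6: two numbers with sum 5 and product 6 are 3 and 2, so s^2 - 5s + 6 = (s - 3)(s - 2).
Hence p(s) = (s - 3) (s - 2) (s + 2), with roots -2, 2, 3.
At least one eigenvalue has non-negative real part, so the system is not asymptotically stable.

-2, 2, 3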